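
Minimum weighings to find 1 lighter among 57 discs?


Each weighing has 3 outcomes (left heavy / balance / right heavy), so k weighings distinguish at most 3^k cases; splitting into three near-equal groups achieves this.
Need 3^k ≥ 57: 3^3 = 27 < 57 ≤ 3^4 = 81
k = ⌈log₃(57)⌉ = 4

4


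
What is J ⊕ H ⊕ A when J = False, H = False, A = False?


J = False, H = False, A = False
Step 1: J ⊕ H = False XOR False = False
Step 2: False ⊕ A = False XOR False = False
XOR is true when an odd number of operands are true.

False


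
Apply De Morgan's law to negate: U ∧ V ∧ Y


De Morgan's law: ¬(P ∧ Q ∧ R) ≡ ¬P ∨ ¬Q ∨ ¬R
¬(U ∧ V ∧ Y) = ¬U ∨ ¬V ∨ ¬Y

¬U ∨ ¬V ∨ ¬Y


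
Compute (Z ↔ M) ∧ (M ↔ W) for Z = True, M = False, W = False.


Z = True, M = False, W = False
Step 1: Z ↔ M is true when Z and M have the same value. Result: False
Step 2: M ↔ W is true when M and W have the same value. Result: True
Step 3: False ∧ True = False

False


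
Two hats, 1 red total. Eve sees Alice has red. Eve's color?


Total red = 1, Alice = red
Red accounted for: 1
Remaining for Eve: 0
Eve's hat is blue.

blue


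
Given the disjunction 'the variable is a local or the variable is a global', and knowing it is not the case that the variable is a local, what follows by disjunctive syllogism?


Disjunctive syllogism: P ∨ Q, ¬P ⊢ Q
Disjunction: the variable is a local ∨ the variable is a global
We know it is not the case that the variable is a local.
By disjunctive syllogism, the other disjunct must be true.

The variable is a global


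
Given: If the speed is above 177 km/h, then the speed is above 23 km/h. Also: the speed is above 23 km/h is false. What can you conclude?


Modus tollens: P → Q, ¬Q ⊢ ¬P
P: the speed is above 177 km/h
Q: the speed is above 23 km/h
We have P → Q and Q is false.
By modus tollens, P must be false.

It is not the case that the speed is above 177 km/h


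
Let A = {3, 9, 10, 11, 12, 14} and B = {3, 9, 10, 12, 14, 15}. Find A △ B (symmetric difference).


A = {3, 9, 10, 11, 12, 14}
B = {3, 9, 10, 12, 14, 15}
Operation: symmetric difference
In A only: [11], in B only: [15]

{11, 15}


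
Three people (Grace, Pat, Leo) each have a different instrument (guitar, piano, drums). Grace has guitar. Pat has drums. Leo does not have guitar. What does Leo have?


From clues:
  Grace → guitar
  Pat → drums
By elimination, Leo gets the remaining.

piano


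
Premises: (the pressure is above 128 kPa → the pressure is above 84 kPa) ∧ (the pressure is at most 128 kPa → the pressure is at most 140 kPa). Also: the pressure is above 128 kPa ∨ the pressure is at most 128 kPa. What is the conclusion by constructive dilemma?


Constructive dilemma: (P → Q) ∧ (R → S), P ∨ R ⊢ Q ∨ S
Premise 1: the pressure is above 128 kPa → the pressure is above 84 kPa
Premise 2: the pressure is at most 128 kPa → the pressure is at most 140 kPa
Premise 3: the pressure is above 128 kPa ∨ the pressure is at most 128 kPa
Case 1: Assuming the pressure is above 128 kPa, then by Premise 1, the pressure is above 84 kPa.
Case 2: Assuming the pressure is at most 128 kPa, then by Premise 2, the pressure is at most 140 kPa.
Since one of the pressure is above 128 kPa or the pressure is at most 128 kPa must hold, we get the pressure is above 84 kPa or the pressure is at most 140 kPa.

The pressure is above 84 kPa or the pressure is at most 140 kPa.


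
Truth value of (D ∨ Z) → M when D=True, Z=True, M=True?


D = True, Z = True, M = True
Expression: (D ∨ Z) → M
Step 1: D ∨ Z = True OR True = True
Step 2: (True) → M = True → True (false only if antecedent True and consequent False) = True

True


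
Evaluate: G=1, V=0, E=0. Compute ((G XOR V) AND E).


G XOR V = 1^0 = 1
1 AND 0 = 0

0


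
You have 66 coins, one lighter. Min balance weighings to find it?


Each weighing has 3 outcomes (left heavy / balance / right heavy), so k weighings distinguish at most 3^k cases; splitting into three near-equal groups achieves this.
Need 3^k ≥ 66: 3^3 = 27 < 66 ≤ 3^4 = 81
k = ⌈log₃(66)⌉ = 4

4


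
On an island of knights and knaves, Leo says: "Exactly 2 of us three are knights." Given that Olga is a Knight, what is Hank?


Leo claims exactly 2 knights among Leo, Olga, Hank.
Given: Olga is a Knight.

Case 1: Leo is a Knight (tells truth)
  Then exactly 2 of the three are knights.
  Counting Leo, Olga: 2 knight(s) so far. Need 0 more → Hank = Knave.
Case 2: Leo is a Knave (lies)
  Then the count is NOT 2.
  If Hank = Knight, count = 2 = 2 → claim would be true, contradicts lie.
  If Hank = Knave, count = 1 ≠ 2 → lie confirmed ✓

Hank is a Knave.

Knave


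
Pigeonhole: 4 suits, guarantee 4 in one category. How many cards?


Pigeonhole: to guarantee k in one of n categories, need (k-1)×n + 1.
k = 4, n = 4
Minimum = (4-1) × 4 + 1 = 3 × 4 + 1

13


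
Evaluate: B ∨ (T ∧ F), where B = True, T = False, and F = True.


B = True, T = False, F = True
Step 1: T ∧ F = False AND True = False
Step 2: B ∨ False = True OR False = True
AND evaluated first (higher precedence); then OR applied.

True


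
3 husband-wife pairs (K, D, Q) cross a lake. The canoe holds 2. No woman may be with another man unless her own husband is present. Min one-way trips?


Label couples K, D, Q (H = husband, W = wife).
Counting alone: 6 people, the canoe carries 2 and someone must bring it back, so each round trip nets at most +1 on the far side until the last crossing → at least 9 trips. The jealousy constraint makes 9 impossible; the shortest valid schedule has 11:
1. WK+WD →  (far: WK,WD; near: HK,HD,HQ,WQ)
2. WK ←       (far: WD; near: HK,HD,HQ,WK,WQ)
3. WK+WQ →  (far: WK,WD,WQ; near: HK,HD,HQ)
4. WK ←       (far: WD,WQ; near: HK,HD,HQ,WK)
5. HD+HQ →  (far: HD,WD,HQ,WQ; near: HK,WK)
6. HD+WD ←  (far: HQ,WQ; near: HK,WK,HD,WD)
7. HK+HD →  (far: HK,HD,HQ,WQ; near: WK,WD)
8. WQ ←       (far: HK,HD,HQ; near: WK,WD,WQ)
9. WK+WD →  (far: HK,WK,HD,WD,HQ; near: WQ)
10. HQ ←      (far: HK,WK,HD,WD; near: HQ,WQ)
11. HQ+WQ → (far: all six; near: empty)
In every state each wife is either with her husband or with no other man.
Minimum trips = 11

11


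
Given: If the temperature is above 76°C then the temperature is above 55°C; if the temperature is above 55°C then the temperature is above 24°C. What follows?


Hypothetical syllogism: P → Q, Q → R ⊢ P → R
Premise 1: the temperature is above 76°C → the temperature is above 55°C
Premise 2: the temperature is above 55°C → the temperature is above 24°C
Chain the implications: the middle term (the temperature is above 55°C) links the two.
Conclusion: If the temperature is above 76°C, then the temperature is above 24°C.

If the temperature is above 76°C, then the temperature is above 24°C.


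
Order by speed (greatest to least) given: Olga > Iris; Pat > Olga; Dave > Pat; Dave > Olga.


Constraints: Olga > Iris; Pat > Olga; Dave > Pat; Dave > Olga
Method: at each step, the next-highest is the one remaining person who never appears on the smaller side of a constraint between remaining people.
  Step 1: remaining {Dave, Olga, Pat, Iris}; on the smaller side: {Olga, Pat, Iris} → Dave is next (Dave > Pat; Dave > Olga).
  Step 2: remaining {Olga, Pat, Iris}; on the smaller side: {Olga, Iris} → Pat is next (Pat > Olga).
  Step 3: remaining {Olga, Iris}; on the smaller side: {Iris} → Olga is next (Olga > Iris).
  Step 4: only Iris remains → lowest.
Final ranking (highest to lowest):

Dave > Pat > Olga > Iris


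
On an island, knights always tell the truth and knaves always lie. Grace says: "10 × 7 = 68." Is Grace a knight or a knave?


Statement: "10 × 7 = 68."
Actual: 10 × 7 = 70
Claimed: 68
Statement is FALSE → Grace lies → Knave

Knave


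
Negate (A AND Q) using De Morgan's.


De Morgan's law: ¬(P ∧ Q) ≡ ¬P ∨ ¬Q
¬(A ∧ Q) = ¬A ∨ ¬Q

¬A ∨ ¬Q


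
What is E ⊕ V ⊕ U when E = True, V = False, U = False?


E = True, V = False, U = False
Step 1: E ⊕ V = True XOR False = True
Step 2: True ⊕ U = True XOR False = True
XOR is true when an odd number of operands are true.

True


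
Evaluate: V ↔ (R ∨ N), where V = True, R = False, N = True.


V = True, R = False, N = True
Step 1: R ∨ N = False OR True = True
Step 2: V ↔ (True): true when both sides have same truth value.
Result: True ↔ True = True

True


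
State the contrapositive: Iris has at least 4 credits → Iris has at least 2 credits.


Original: If Iris has at least 4 credits, then Iris has at least 2 credits
Contrapositive: If ¬Q, then ¬P
Negate Q: not (Iris has at least 2 credits)
Negate P: not (Iris has at least 4 credits)

If not (Iris has at least 2 credits), then not (Iris has at least 4 credits).


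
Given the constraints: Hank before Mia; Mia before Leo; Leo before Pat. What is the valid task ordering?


Constraints: Hank before Mia; Mia before Leo; Leo before Pat
Method: repeatedly schedule the remaining task that has no remaining task required before it.
  Step 1: remaining {Pat, Leo, Mia, Hank}; every task except Hank still has a predecessor pending → schedule Hank.
  Step 2: remaining {Pat, Leo, Mia}; every task except Mia still has a predecessor pending → schedule Mia.
  Step 3: remaining {Pat, Leo}; every task except Leo still has a predecessor pending → schedule Leo.
  Step 4: only Pat remains → schedule Pat.
Resulting order:

Hank → Mia → Leo → Pat


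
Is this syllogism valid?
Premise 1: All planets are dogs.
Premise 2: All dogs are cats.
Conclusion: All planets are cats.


Premise 1: All planets are dogs.
Premise 2: All dogs are cats.
Conclusion: All planets are cats.
Barbara syllogism (AAA-1): All A are B, All B are C → All A are C.
Middle term (dogs) distributed in premise 2.

Valid


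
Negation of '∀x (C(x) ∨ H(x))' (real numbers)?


Original: ∀x (C(x) ∨ H(x))
Rule: ¬∀→∃, ¬∃→∀, negate predicate.
Negation: ∃x (¬C(x) ∧ ¬H(x))

∃x (¬C(x) ∧ ¬H(x))


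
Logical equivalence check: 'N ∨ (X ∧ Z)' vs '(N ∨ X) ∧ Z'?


Expression 1: N ∨ (X ∧ Z)
Expression 2: (N ∨ X) ∧ Z
Truth table (N X Z | Expr1 Expr2):
  T T T |   T     T
  T T F |   T     F   ← differ
  T F T |   T     T
  T F F |   T     F   ← differ
  F T T |   T     T
  F T F |   F     F
  F F T |   F     F
  F F F |   F     F
Counterexample: N=T, X=T, Z=F gives Expr1 = T but Expr2 = F, so the expressions are NOT logically equivalent.

No


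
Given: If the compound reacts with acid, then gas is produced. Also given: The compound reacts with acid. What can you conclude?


Modus ponens: P → Q, P ⊢ Q
P: the compound reacts with acid
Q: gas is produced
We have P → Q and P is true.
By modus ponens, Q must be true.

Gas is produced


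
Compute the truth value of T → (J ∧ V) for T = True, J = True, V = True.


T = True, J = True, V = True
Step 1: J ∧ V = True AND True = True
Step 2: T → (True): false only when T=True and consequent=False.
Result: True

True


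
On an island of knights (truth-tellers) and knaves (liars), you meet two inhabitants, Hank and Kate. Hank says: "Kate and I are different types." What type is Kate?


Hank says: "Kate and I are different types."
Case 1: Hank is a Knight (truth-teller)
  Statement is true → they ARE different → Kate is a Knave
Case 2: Hank is a Knave (liar)
  Statement is false → they are NOT different → Kate is a Knave
In both cases, Kate is a Knave.

Knave


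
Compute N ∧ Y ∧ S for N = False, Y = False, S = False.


N = False, Y = False, S = False
Step 1: N ∧ Y = False AND False = False
Step 2: (False) ∧ S = (False) AND False = False
AND is true only when ALL operands are true.

False


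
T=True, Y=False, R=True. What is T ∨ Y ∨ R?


T = True, Y = False, R = True
Expression: T ∨ Y ∨ R
Step 1: T ∨ Y = True OR False = True
Step 2: (True) ∨ R = True OR True = True

True


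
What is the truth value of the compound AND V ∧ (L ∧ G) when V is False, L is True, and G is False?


V = False, L = True, G = False
Step 1: L ∧ G = True AND False = False
Step 2: V ∧ False = False AND False = False
AND is true only when ALL operands are true.

False


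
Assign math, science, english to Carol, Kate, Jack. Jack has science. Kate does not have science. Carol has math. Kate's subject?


From clues:
  Jack → science
  Carol → math
By elimination, Kate gets the remaining.

english


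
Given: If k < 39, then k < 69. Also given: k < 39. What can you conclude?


Modus ponens: P → Q, P ⊢ Q
P: k < 39
Q: k < 69
We have P → Q and P is true.
By modus ponens, Q must be true.

k < 69


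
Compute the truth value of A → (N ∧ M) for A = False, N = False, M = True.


A = False, N = False, M = True
Step 1: N ∧ M = False AND True = False
Step 2: A → (False): false only when A=True and consequent=False.
Result: True

True


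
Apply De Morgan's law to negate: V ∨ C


De Morgan's law: ¬(P ∨ Q) ≡ ¬P ∧ ¬Q
¬(V ∨ C) = ¬V ∧ ¬C

¬V ∧ ¬C


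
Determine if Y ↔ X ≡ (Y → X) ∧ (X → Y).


Expression 1: Y ↔ X
Expression 2: (Y → X) ∧ (X → Y)
Truth table (Y X | Expr1 Expr2):
  T T |   T     T
  T F |   F     F
  F T |   F     F
  F F |   T     T
All 4 rows agree, so the expressions are logically equivalent.

Yes


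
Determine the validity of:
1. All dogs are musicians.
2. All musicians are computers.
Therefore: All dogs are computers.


Premise 1: All dogs are musicians.
Premise 2: All musicians are computers.
Conclusion: All dogs are computers.
Barbara syllogism (AAA-1): All A are B, All B are C → All A are C.
Middle term (musicians) distributed in premise 2.

Valid


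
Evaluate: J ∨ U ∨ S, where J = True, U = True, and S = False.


J = True, U = True, S = False
Step 1: J ∨ U = True OR True = True
Step 2: True ∨ S = True OR False = True
OR is true when at least one operand is true.

True


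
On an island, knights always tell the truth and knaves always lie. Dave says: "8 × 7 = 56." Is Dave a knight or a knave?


Statement: "8 × 7 = 56."
Actual: 8 × 7 = 56
Claimed: 56
Statement is TRUE → Dave tells the truth → Knight

Knight


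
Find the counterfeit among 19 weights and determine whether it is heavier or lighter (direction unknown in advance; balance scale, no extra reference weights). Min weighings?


Let n = 19. 38 possibilities (n weights × lighter/heavier); each weighing has 3 outcomes.
Bound for k weighings: say the first weighing puts j weights on each pan. If it tips, the 2j weighed weights remain suspects (each with a known direction) and k-1 weighings give 3^(k-1) outcomes; 3^(k-1) is odd, so 2j ≤ 3^(k-1) - 1. If it balances, the n - 2j unweighed weights remain with direction unknown: 2(n - 2j) ≤ 3^(k-1) - 1 by the same parity argument. Adding, n ≤ (3^(k-1) - 1) + (3^(k-1) - 1)/2 = (3^k - 3)/2, and the classical three-group strategy achieves this (3 weights in 2 weighings, 12 in 3, 39 in 4, 120 in 5).
So we need the smallest k with (3^k - 3)/2 ≥ 19.
k = 3: (3^3 - 3)/2 = 12 < 19 ✗
k = 4: (3^4 - 3)/2 = 39 ≥ 19 ✓

4


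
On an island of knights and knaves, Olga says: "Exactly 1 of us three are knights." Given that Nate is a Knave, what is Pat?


Olga claims exactly 1 knights among Olga, Nate, Pat.
Given: Nate is a Knave.

Case 1: Olga is a Knight (tells truth)
  Then exactly 1 of the three are knights.
  Counting Olga, Nate: 1 knight(s) so far. Need 0 more → Pat = Knave.
Case 2: Olga is a Knave (lies)
  Then the count is NOT 1.
  If Pat = Knight, count = 1 = 1 → claim would be true, contradicts lie.
  If Pat = Knave, count = 0 ≠ 1 → lie confirmed ✓

Pat is a Knave.

Knave


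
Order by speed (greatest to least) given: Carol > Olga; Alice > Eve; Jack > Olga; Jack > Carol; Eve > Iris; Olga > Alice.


Constraints: Carol > Olga; Alice > Eve; Jack > Olga; Jack > Carol; Eve > Iris; Olga > Alice
Method: at each step, the next-highest is the one remaining person who never appears on the smaller side of a constraint between remaining people.
  Step 1: remaining {Alice, Carol, Eve, Jack, Olga, Iris}; on the smaller side: {Alice, Carol, Eve, Olga, Iris} → Jack is next (Jack > Olga; Jack > Carol).
  Step 2: remaining {Alice, Carol, Eve, Olga, Iris}; on the smaller side: {Alice, Eve, Olga, Iris} → Carol is next (Carol > Olga).
  Step 3: remaining {Alice, Eve, Olga, Iris}; on the smaller side: {Alice, Eve, Iris} → Olga is next (Olga > Alice).
  Step 4: remaining {Alice, Eve, Iris}; on the smaller side: {Eve, Iris} → Alice is next (Alice > Eve).
  Step 5: remaining {Eve, Iris}; on the smaller side: {Iris} → Eve is next (Eve > Iris).
  Step 6: only Iris remains → lowest.
Final ranking (highest to lowest):

Jack > Carol > Olga > Alice > Eve > Iris


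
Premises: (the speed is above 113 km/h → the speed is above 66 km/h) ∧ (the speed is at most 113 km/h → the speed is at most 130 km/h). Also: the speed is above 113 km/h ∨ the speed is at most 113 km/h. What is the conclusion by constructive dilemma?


Constructive dilemma: (P → Q) ∧ (R → S), P ∨ R ⊢ Q ∨ S
Premise 1: the speed is above 113 km/h → the speed is above 66 km/h
Premise 2: the speed is at most 113 km/h → the speed is at most 130 km/h
Premise 3: the speed is above 113 km/h ∨ the speed is at most 113 km/h
Case 1: Assuming the speed is above 113 km/h, then by Premise 1, the speed is above 66 km/h.
Case 2: Assuming the speed is at most 113 km/h, then by Premise 2, the speed is at most 130 km/h.
Since one of the speed is above 113 km/h or the speed is at most 113 km/h must hold, we get the speed is above 66 km/h or the speed is at most 130 km/h.

The speed is above 66 km/h or the speed is at most 130 km/h.


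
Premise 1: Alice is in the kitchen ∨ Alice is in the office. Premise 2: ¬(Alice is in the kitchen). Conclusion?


Disjunctive syllogism: P ∨ Q, ¬P ⊢ Q
Disjunction: Alice is in the kitchen ∨ Alice is in the office
We know it is not the case that Alice is in the kitchen.
By disjunctive syllogism, the other disjunct must be true.

Alice is in the office


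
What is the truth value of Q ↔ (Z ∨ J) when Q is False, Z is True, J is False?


Q = False, Z = True, J = False
Step 1: Z ∨ J = True OR False = True
Step 2: Q ↔ (True): true when both sides have same truth value.
Result: False ↔ True = False

False


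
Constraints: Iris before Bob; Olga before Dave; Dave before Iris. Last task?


Constraints: Iris before Bob; Olga before Dave; Dave before Iris
The last task can have nothing scheduled after it, so it must never appear on the left of a 'before'.
Tasks appearing before some other task: Iris, Olga, Dave.
The only task not in that list is Bob → it is last.

Bob


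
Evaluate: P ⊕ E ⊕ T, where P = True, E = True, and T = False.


P = True, E = True, T = False
Step 1: P ⊕ E = True XOR True = False
Step 2: False ⊕ T = False XOR False = False
XOR is true when an odd number of operands are true.

False


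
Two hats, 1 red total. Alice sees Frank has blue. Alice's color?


Total red = 1, Frank = blue
Red accounted for: 0
Remaining for Alice: 1
Alice's hat is red.

red


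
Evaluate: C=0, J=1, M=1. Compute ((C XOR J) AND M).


C XOR J = 0^1 = 1
1 AND 1 = 1

1


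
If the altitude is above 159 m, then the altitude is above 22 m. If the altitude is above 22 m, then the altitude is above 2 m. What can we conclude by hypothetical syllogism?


Hypothetical syllogism: P → Q, Q → R ⊢ P → R
Premise 1: the altitude is above 159 m → the altitude is above 22 m
Premise 2: the altitude is above 22 m → the altitude is above 2 m
Chain the implications: the middle term (the altitude is above 22 m) links the two.
Conclusion: If the altitude is above 159 m, then the altitude is above 2 m.

If the altitude is above 159 m, then the altitude is above 2 m.


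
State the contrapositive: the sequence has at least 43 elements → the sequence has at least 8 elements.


Original: If the sequence has at least 43 elements, then the sequence has at least 8 elements
Contrapositive: If ¬Q, then ¬P
Negate Q: not (the sequence has at least 8 elements)
Negate P: not (the sequence has at least 43 elements)

If not (the sequence has at least 8 elements), then not (the sequence has at least 43 elements).


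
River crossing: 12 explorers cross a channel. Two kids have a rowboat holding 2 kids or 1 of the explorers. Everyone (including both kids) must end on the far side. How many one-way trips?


Per crossing of one of the explorers: kids→, one←, one of the explorers→, one← = 4 trips
12 × 4 = 48, + 1 final kids→ = 49
Minimum trips = 49

49


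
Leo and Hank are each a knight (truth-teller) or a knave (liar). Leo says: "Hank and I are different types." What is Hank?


Leo says: "Hank and I are different types."
Case 1: Leo is a Knight (truth-teller)
  Statement is true → they ARE different → Hank is a Knave
Case 2: Leo is a Knave (liar)
  Statement is false → they are NOT different → Hank is a Knave
In both cases, Hank is a Knave.

Knave


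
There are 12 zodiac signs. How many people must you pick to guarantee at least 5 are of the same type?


Pigeonhole: to guarantee k in one of n categories, need (k-1)×n + 1.
k = 5, n = 12
Minimum = (5-1) × 12 + 1 = 4 × 12 + 1

49


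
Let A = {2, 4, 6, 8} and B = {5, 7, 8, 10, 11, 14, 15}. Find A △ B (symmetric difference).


A = {2, 4, 6, 8}
B = {5, 7, 8, 10, 11, 14, 15}
Operation: symmetric difference
In A only: [2, 4, 6], in B only: [5, 7, 10, 11, 14, 15]

{2, 4, 5, 6, 7, 10, 11, 14, 15}


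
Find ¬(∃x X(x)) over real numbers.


Original: ∃x X(x)
Rule: ¬∀→∃, ¬∃→∀, negate predicate.
Negation: ∀x ¬X(x)

∀x ¬X(x)


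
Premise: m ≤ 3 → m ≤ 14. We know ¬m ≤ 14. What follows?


Modus tollens: P → Q, ¬Q ⊢ ¬P
P: m ≤ 3
Q: m ≤ 14
We have P → Q and Q is false.
By modus tollens, P must be false.

It is not the case that m ≤ 3


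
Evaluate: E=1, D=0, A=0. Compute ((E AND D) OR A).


E AND D = 1&0 = 0
0 OR 0 = 0

0


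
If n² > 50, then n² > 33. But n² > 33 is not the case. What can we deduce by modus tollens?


Modus tollens: P → Q, ¬Q ⊢ ¬P
P: n² > 50
Q: n² > 33
We have P → Q and Q is false.
By modus tollens, P must be false.

It is not the case that n² > 50


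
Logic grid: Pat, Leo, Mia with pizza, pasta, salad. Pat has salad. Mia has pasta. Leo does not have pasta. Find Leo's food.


From clues:
  Mia → pasta
  Pat → salad
By elimination, Leo gets the remaining.

pizza


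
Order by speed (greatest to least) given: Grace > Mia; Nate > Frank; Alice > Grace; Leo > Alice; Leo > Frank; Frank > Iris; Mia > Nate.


Constraints: Grace > Mia; Nate > Frank; Alice > Grace; Leo > Alice; Leo > Frank; Frank > Iris; Mia > Nate
Method: at each step, the next-highest is the one remaining person who never appears on the smaller side of a constraint between remaining people.
  Step 1: remaining {Frank, Mia, Alice, Nate, Grace, Leo, Iris}; on the smaller side: {Frank, Mia, Alice, Nate, Grace, Iris} → Leo is next (Leo > Alice; Leo > Frank).
  Step 2: remaining {Frank, Mia, Alice, Nate, Grace, Iris}; on the smaller side: {Frank, Mia, Nate, Grace, Iris} → Alice is next (Alice > Grace).
  Step 3: remaining {Frank, Mia, Nate, Grace, Iris}; on the smaller side: {Frank, Mia, Nate, Iris} → Grace is next (Grace > Mia).
  Step 4: remaining {Frank, Mia, Nate, Iris}; on the smaller side: {Frank, Nate, Iris} → Mia is next (Mia > Nate).
  Step 5: remaining {Frank, Nate, Iris}; on the smaller side: {Frank, Iris} → Nate is next (Nate > Frank).
  Step 6: remaining {Frank, Iris}; on the smaller side: {Iris} → Frank is next (Frank > Iris).
  Step 7: only Iris remains → lowest.
Final ranking (highest to lowest):

Leo > Alice > Grace > Mia > Nate > Frank > Iris


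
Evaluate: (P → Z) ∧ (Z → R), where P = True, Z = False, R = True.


P = True, Z = False, R = True
Step 1: P → Z is false only when P=True and Z=False. Result: False
Step 2: Z → R is false only when Z=True and R=False. Result: True
Step 3: False ∧ True = False

False


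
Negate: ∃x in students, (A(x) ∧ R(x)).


Original: ∃x (A(x) ∧ R(x))
Rule: ¬∀→∃, ¬∃→∀, negate predicate.
Negation: ∀x (¬A(x) ∨ ¬R(x))

∀x (¬A(x) ∨ ¬R(x))


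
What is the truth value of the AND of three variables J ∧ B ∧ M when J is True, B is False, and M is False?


J = True, B = False, M = False
Step 1: J ∧ B = True AND False = False
Step 2: (False) ∧ M = (False) AND False = False
AND is true only when ALL operands are true.

False


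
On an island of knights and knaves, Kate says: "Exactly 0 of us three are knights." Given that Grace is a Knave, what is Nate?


Kate claims exactly 0 knights among Kate, Grace, Nate.
Given: Grace is a Knave.

Case 1: Kate is a Knight (tells truth)
  Then exactly 0 of the three are knights.
  Counting Kate, Grace: 1 knight(s) so far. Need -1 more → impossible.
Case 2: Kate is a Knave (lies)
  Then the count is NOT 0.
  If Nate = Knave, count = 0 = 0 → claim would be true, contradicts lie.
  If Nate = Knight, count = 1 ≠ 0 → lie confirmed ✓

Nate is a Knight.

Knight


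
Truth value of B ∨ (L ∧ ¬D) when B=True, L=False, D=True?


B = True, L = False, D = True
Expression: B ∨ (L ∧ ¬D)
Step 1: ¬D = NOT True = False
Step 2: L ∧ ¬D = False AND False = False
Step 3: B ∨ (False) = True OR False = True

True


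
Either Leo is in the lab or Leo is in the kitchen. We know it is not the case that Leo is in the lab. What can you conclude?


Disjunctive syllogism: P ∨ Q, ¬P ⊢ Q
Disjunction: Leo is in the lab ∨ Leo is in the kitchen
We know it is not the case that Leo is in the lab.
By disjunctive syllogism, the other disjunct must be true.

Leo is in the kitchen


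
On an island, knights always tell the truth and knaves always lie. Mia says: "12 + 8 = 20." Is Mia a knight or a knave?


Statement: "12 + 8 = 20."
Actual: 12 + 8 = 20
Claimed: 20
Statement is TRUE → Mia tells the truth → Knight

Knight


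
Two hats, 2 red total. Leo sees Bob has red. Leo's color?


Total red = 2, Bob = red
Red accounted for: 1
Remaining for Leo: 1
Leo's hat is red.

red


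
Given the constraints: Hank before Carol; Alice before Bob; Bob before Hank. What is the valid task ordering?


Constraints: Hank before Carol; Alice before Bob; Bob before Hank
Method: repeatedly schedule the remaining task that has no remaining task required before it.
  Step 1: remaining {Carol, Alice, Bob, Hank}; every task except Alice still has a predecessor pending → schedule Alice.
  Step 2: remaining {Carol, Bob, Hank}; every task except Bob still has a predecessor pending → schedule Bob.
  Step 3: remaining {Carol, Hank}; every task except Hank still has a predecessor pending → schedule Hank.
  Step 4: only Carol remains → schedule Carol.
Resulting order:

Alice → Bob → Hank → Carol


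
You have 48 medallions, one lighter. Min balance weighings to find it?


Each weighing has 3 outcomes (left heavy / balance / right heavy), so k weighings distinguish at most 3^k cases; splitting into three near-equal groups achieves this.
Need 3^k ≥ 48: 3^3 = 27 < 48 ≤ 3^4 = 81
k = ⌈log₃(48)⌉ = 4

4


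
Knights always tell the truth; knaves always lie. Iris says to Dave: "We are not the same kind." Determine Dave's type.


Iris says: "We are not the same kind."
Case 1: Iris is a Knight (truth-teller)
  Statement is true → they ARE different → Dave is a Knave
Case 2: Iris is a Knave (liar)
  Statement is false → they are NOT different → Dave is a Knave
In both cases, Dave is a Knave.

Knave


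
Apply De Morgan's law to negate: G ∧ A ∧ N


De Morgan's law: ¬(P ∧ Q ∧ R) ≡ ¬P ∨ ¬Q ∨ ¬R
¬(G ∧ A ∧ N) = ¬G ∨ ¬A ∨ ¬N

¬G ∨ ¬A ∨ ¬N


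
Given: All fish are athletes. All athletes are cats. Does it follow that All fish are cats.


Premise 1: All fish are athletes.
Premise 2: All athletes are cats.
Conclusion: All fish are cats.
Barbara syllogism (AAA-1): All A are B, All B are C → All A are C.
Middle term (athletes) distributed in premise 2.

Valid


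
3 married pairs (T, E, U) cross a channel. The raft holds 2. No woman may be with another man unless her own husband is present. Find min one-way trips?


Label couples T, E, U (H = husband, W = wife).
Counting alone: 6 people, the raft carries 2 and someone must bring it back, so each round trip nets at most +1 on the far side until the last crossing → at least 9 trips. The jealousy constraint makes 9 impossible; the shortest valid schedule has 11:
1. WT+WE →  (far: WT,WE; near: HT,HE,HU,WU)
2. WT ←       (far: WE; near: HT,HE,HU,WT,WU)
3. WT+WU →  (far: WT,WE,WU; near: HT,HE,HU)
4. WT ←       (far: WE,WU; near: HT,HE,HU,WT)
5. HE+HU →  (far: HE,WE,HU,WU; near: HT,WT)
6. HE+WE ←  (far: HU,WU; near: HT,WT,HE,WE)
7. HT+HE →  (far: HT,HE,HU,WU; near: WT,WE)
8. WU ←       (far: HT,HE,HU; near: WT,WE,WU)
9. WT+WE →  (far: HT,WT,HE,WE,HU; near: WU)
10. HU ←      (far: HT,WT,HE,WE; near: HU,WU)
11. HU+WU → (far: all six; near: empty)
In every state each wife is either with her husband or with no other man.
Minimum trips = 11

11


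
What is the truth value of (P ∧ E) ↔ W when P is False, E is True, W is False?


P = False, E = True, W = False
Step 1: P ∧ E = False AND True = False
Step 2: (False) ↔ W: true when both sides have same truth value.
Result: False ↔ False = True

True


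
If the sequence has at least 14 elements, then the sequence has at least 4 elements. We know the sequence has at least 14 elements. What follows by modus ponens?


Modus ponens: P → Q, P ⊢ Q
P: the sequence has at least 14 elements
Q: the sequence has at least 4 elements
We have P → Q and P is true.
By modus ponens, Q must be true.

The sequence has at least 4 elements


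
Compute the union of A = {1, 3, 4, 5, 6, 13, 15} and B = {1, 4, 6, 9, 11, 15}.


A = {1, 3, 4, 5, 6, 13, 15}
B = {1, 4, 6, 9, 11, 15}
Operation: union
All elements combined: 1, 3, 4, 5, 6, 9, 11, 13, 15

{1, 3, 4, 5, 6, 9, 11, 13, 15}


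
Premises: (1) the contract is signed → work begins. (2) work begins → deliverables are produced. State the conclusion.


Hypothetical syllogism: P → Q, Q → R ⊢ P → R
Premise 1: the contract is signed → work begins
Premise 2: work begins → deliverables are produced
Chain the implications: the middle term (work begins) links the two.
Conclusion: If the contract is signed, then deliverables are produced.

If the contract is signed, then deliverables are produced.


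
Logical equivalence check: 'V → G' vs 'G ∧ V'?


Expression 1: V → G
Expression 2: G ∧ V
Truth table (V G | Expr1 Expr2):
  T T |   T     T
  T F |   F     F
  F T |   T     F   ← differ
  F F |   T     F   ← differ
Counterexample: V=F, G=T gives Expr1 = T but Expr2 = F, so the expressions are NOT logically equivalent.

No


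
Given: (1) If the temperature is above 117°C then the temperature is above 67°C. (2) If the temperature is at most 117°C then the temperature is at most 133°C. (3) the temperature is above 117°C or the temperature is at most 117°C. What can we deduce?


Constructive dilemma: (P → Q) ∧ (R → S), P ∨ R ⊢ Q ∨ S
Premise 1: the temperature is above 117°C → the temperature is above 67°C
Premise 2: the temperature is at most 117°C → the temperature is at most 133°C
Premise 3: the temperature is above 117°C ∨ the temperature is at most 117°C
Case 1: Assuming the temperature is above 117°C, then by Premise 1, the temperature is above 67°C.
Case 2: Assuming the temperature is at most 117°C, then by Premise 2, the temperature is at most 133°C.
Since one of the temperature is above 117°C or the temperature is at most 117°C must hold, we get the temperature is above 67°C or the temperature is at most 133°C.

The temperature is above 67°C or the temperature is at most 133°C.


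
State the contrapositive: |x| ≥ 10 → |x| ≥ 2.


Original: If |x| ≥ 10, then |x| ≥ 2
Contrapositive: If ¬Q, then ¬P
Negate Q: not (|x| ≥ 2)
Negate P: not (|x| ≥ 10)

If not (|x| ≥ 2), then not (|x| ≥ 10).


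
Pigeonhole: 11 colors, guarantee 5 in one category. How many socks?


Pigeonhole: to guarantee k in one of n categories, need (k-1)×n + 1.
k = 5, n = 11
Minimum = (5-1) × 11 + 1 = 4 × 11 + 1

45


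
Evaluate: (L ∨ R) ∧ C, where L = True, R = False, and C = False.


L = True, R = False, C = False
Step 1: L ∨ R = True OR False = True
Step 2: True ∧ C = True AND False = False
OR is true when at least one operand is true; AND requires both.

False


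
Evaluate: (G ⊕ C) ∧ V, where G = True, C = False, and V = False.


G = True, C = False, V = False
Step 1: G ⊕ C = True XOR False = True
Step 2: True ∧ V = True AND False = False
XOR true when exactly one of G,C is true; then AND with V.

False


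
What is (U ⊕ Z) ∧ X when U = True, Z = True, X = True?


U = True, Z = True, X = True
Step 1: U ⊕ Z = True XOR True = False
Step 2: False ∧ X = False AND True = False
XOR true when exactly one of U,Z is true; then AND with X.

False


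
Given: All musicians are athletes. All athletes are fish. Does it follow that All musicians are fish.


Premise 1: All musicians are athletes.
Premise 2: All athletes are fish.
Conclusion: All musicians are fish.
Barbara syllogism (AAA-1): All A are B, All B are C → All A are C.
Middle term (athletes) distributed in premise 2.

Valid


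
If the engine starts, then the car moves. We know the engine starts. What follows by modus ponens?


Modus ponens: P → Q, P ⊢ Q
P: the engine starts
Q: the car moves
We have P → Q and P is true.
By modus ponens, Q must be true.

The car moves


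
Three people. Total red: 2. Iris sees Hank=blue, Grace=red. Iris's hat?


Total red = 2, seen red = 1
Own red = 2 - 1 = 1
Iris's hat is red.

red


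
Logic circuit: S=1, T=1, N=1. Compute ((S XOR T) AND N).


S XOR T = 1^1 = 0
0 AND 1 = 0

0


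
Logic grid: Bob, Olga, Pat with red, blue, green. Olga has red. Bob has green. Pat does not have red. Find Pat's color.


From clues:
  Olga → red
  Bob → green
By elimination, Pat gets the remaining.

blue


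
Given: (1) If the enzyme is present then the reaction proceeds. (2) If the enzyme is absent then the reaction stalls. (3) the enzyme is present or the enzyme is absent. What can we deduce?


Constructive dilemma: (P → Q) ∧ (R → S), P ∨ R ⊢ Q ∨ S
Premise 1: the enzyme is present → the reaction proceeds
Premise 2: the enzyme is absent → the reaction stalls
Premise 3: the enzyme is present ∨ the enzyme is absent
Case 1: Assuming the enzyme is present, then by Premise 1, the reaction proceeds.
Case 2: Assuming the enzyme is absent, then by Premise 2, the reaction stalls.
Since one of the enzyme is present or the enzyme is absent must hold, we get the reaction proceeds or the reaction stalls.

The reaction proceeds or the reaction stalls.


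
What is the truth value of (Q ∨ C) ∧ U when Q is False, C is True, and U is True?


Q = False, C = True, U = True
Step 1: Q ∨ C = False OR True = True
Step 2: True ∧ U = True AND True = True
OR is true when at least one operand is true; AND requires both.

True


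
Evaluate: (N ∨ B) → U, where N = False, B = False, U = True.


N = False, B = False, U = True
Step 1: N ∨ B = False OR False = False
Step 2: (False) → U: false only when antecedent=True and U=False.
Result: True

True


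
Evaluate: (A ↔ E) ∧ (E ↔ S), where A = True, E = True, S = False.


A = True, E = True, S = False
Step 1: A ↔ E is true when A and E have the same value. Result: True
Step 2: E ↔ S is true when E and S have the same value. Result: False
Step 3: True ∧ False = False

False


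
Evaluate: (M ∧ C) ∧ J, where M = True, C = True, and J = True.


M = True, C = True, J = True
Step 1: M ∧ C = True AND True = True
Step 2: True ∧ J = True AND True = True
AND is true only when ALL operands are true.

True


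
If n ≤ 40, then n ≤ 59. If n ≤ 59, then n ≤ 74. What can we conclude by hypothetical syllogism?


Hypothetical syllogism: P → Q, Q → R ⊢ P → R
Premise 1: n ≤ 40 → n ≤ 59
Premise 2: n ≤ 59 → n ≤ 74
Chain the implications: the middle term (n ≤ 59) links the two.
Conclusion: If n ≤ 40, then n ≤ 74.

If n ≤ 40, then n ≤ 74.


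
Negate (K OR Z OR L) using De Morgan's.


De Morgan's law: ¬(P ∨ Q ∨ R) ≡ ¬P ∧ ¬Q ∧ ¬R
¬(K ∨ Z ∨ L) = ¬K ∧ ¬Z ∧ ¬L

¬K ∧ ¬Z ∧ ¬L


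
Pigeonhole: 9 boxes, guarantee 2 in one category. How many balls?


Pigeonhole: to guarantee k in one of n categories, need (k-1)×n + 1.
k = 2, n = 9
Minimum = (2-1) × 9 + 1 = 1 × 9 + 1

10


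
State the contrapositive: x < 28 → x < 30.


Original: If x < 28, then x < 30
Contrapositive: If ¬Q, then ¬P
Negate Q: not (x < 30)
Negate P: not (x < 28)

If not (x < 30), then not (x < 28).


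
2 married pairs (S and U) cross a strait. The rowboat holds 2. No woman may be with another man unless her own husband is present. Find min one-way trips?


Label couples S and U.
1. WS+WU → (far: WS,WU; near: HS,HU)
2. WS ←   (far: WU; near: HS,HU,WS)
3. HS+HU → (far: HS,HU,WU; near: WS)
4. HS ←   (far: HU,WU; near: HS,WS)  — HS returns, since WS is alone on near bank
5. HS+WS → (far: all four; near: empty)
Every state respects the constraint.
Minimum trips = 5

5


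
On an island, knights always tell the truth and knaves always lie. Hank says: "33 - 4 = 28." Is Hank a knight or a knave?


Statement: "33 - 4 = 28."
Actual: 33 - 4 = 29
Claimed: 28
Statement is FALSE → Hank lies → Knave

Knave


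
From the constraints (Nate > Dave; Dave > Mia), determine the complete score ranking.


Constraints: Nate > Dave; Dave > Mia
Method: at each step, the next-highest is the one remaining person who never appears on the smaller side of a constraint between remaining people.
  Step 1: remaining {Nate, Mia, Dave}; on the smaller side: {Mia, Dave} → Nate is next (Nate > Dave).
  Step 2: remaining {Mia, Dave}; on the smaller side: {Mia} → Dave is next (Dave > Mia).
  Step 3: only Mia remains → lowest.
Final ranking (highest to lowest):

Nate > Dave > Mia


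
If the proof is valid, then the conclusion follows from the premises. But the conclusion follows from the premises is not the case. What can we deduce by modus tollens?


Modus tollens: P → Q, ¬Q ⊢ ¬P
P: the proof is valid
Q: the conclusion follows from the premises
We have P → Q and Q is false.
By modus tollens, P must be false.

It is not the case that the proof is valid


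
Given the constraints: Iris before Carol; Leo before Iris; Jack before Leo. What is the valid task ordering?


Constraints: Iris before Carol; Leo before Iris; Jack before Leo
Method: repeatedly schedule the remaining task that has no remaining task required before it.
  Step 1: remaining {Iris, Leo, Jack, Carol}; every task except Jack still has a predecessor pending → schedule Jack.
  Step 2: remaining {Iris, Leo, Carol}; every task except Leo still has a predecessor pending → schedule Leo.
  Step 3: remaining {Iris, Carol}; every task except Iris still has a predecessor pending → schedule Iris.
  Step 4: only Carol remains → schedule Carol.
Resulting order:

Jack → Leo → Iris → Carol


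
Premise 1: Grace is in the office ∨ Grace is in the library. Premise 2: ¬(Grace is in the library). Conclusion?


Disjunctive syllogism: P ∨ Q, ¬P ⊢ Q
Disjunction: Grace is in the office ∨ Grace is in the library
We know it is not the case that Grace is in the library.
By disjunctive syllogism, the other disjunct must be true.

Grace is in the office
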